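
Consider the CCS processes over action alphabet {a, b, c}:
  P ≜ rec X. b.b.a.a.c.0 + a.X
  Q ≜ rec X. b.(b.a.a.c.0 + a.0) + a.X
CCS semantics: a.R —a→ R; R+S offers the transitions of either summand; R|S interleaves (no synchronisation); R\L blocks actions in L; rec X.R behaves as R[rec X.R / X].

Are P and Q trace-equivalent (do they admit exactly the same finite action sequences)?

NO — witness ⟨ba⟩

Reachable graph of P (6 states):
  s0 = rec X. b.b.a.a.c.0 + a.X :: -a-> s0, -b-> s1
  s1 = b.a.a.c.0 :: -b-> s2
  s2 = a.a.c.0 :: -a-> s3
  s3 = a.c.0 :: -a-> s4
  s4 = c.0 :: -c-> s5
  s5 = 0 :: stopped
Reachable graph of Q (6 states):
  t0 = rec X. b.(b.a.a.c.0 + a.0) + a.X :: -a-> t0, -b-> t1
  t1 = b.a.a.c.0 + a.0 :: -a-> t2, -b-> t3
  t2 = 0 :: stopped
  t3 = a.a.c.0 :: -a-> t4
  t4 = a.c.0 :: -a-> t5
  t5 = c.0 :: -c-> t2
Run σ = ⟨ba⟩ on Q: start {t0}
  [1] b ⇒ {t1}
  [2] a ⇒ {t2}
  — Q admits the full trace.
Run σ = ⟨ba⟩ on P: start {s0}
  [1] b ⇒ {s1}
  [2] a ⇒ no successor for P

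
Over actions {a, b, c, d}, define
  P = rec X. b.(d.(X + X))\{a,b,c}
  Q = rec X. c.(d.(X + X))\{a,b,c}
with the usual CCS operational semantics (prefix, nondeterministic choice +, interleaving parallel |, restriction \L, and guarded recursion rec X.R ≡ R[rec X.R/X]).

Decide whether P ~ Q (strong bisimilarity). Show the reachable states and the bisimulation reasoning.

P's transition system — 3 states:
  p0 = rec X. b.(d.(X + X))\{a,b,c} has moves -b-> p1
  p1 = (d.((rec X. b.(d.(X + X))\{a,b,c}) + (rec X. b.(d.(X + X))\{a,b,c})))\{a,b,c} has moves -d-> p2
  p2 = ((rec X. b.(d.(X + X))\{a,b,c}) + (rec X. b.(d.(X + X))\{a,b,c}))\{a,b,c} has moves deadlocked
Q's transition system — 3 states:
  q0 = rec X. c.(d.(X + X))\{a,b,c} has moves -c-> q1
  q1 = (d.((rec X. c.(d.(X + X))\{a,b,c}) + (rec X. c.(d.(X + X))\{a,b,c})))\{a,b,c} has moves -d-> q2
  q2 = ((rec X. c.(d.(X + X))\{a,b,c}) + (rec X. c.(d.(X + X))\{a,b,c}))\{a,b,c} has moves deadlocked
Coarsest stable partition (strong bisimilarity classes):
  B0 = {p0}
  B1 = {p1, q1}
  B2 = {p2, q2}
  B3 = {q0}
p0 ∈ B0, q0 ∈ B3 → different blocks

P ≁ Q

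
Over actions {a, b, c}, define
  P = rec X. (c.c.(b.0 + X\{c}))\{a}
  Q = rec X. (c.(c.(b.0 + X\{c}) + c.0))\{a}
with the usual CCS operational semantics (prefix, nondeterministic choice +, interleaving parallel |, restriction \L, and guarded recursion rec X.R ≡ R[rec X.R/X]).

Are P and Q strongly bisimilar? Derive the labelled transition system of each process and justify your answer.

not bisimilar

Reachable graph of P (4 states):
  p0 = rec X. (c.c.(b.0 + X\{c}))\{a} :: -c-> p1
  p1 = (c.(b.0 + (rec X. (c.c.(b.0 + X\{c}))\{a})\{c}))\{a} :: -c-> p2
  p2 = (b.0 + (rec X. (c.c.(b.0 + X\{c}))\{a})\{c})\{a} :: -b-> p3
  p3 = 0\{a} :: deadlocked
Reachable graph of Q (4 states):
  q0 = rec X. (c.(c.(b.0 + X\{c}) + c.0))\{a} :: -c-> q1
  q1 = (c.(b.0 + (rec X. (c.(c.(b.0 + X\{c}) + c.0))\{a})\{c}) + c.0)\{a} :: -c-> q2, -c-> q3
  q2 = (b.0 + (rec X. (c.(c.(b.0 + X\{c}) + c.0))\{a})\{c})\{a} :: -b-> q3
  q3 = 0\{a} :: deadlocked
Bisimilarity quotient blocks:
  B0 = {p0}
  B1 = {p1}
  B2 = {p2, q2}
  B3 = {p3, q3}
  B4 = {q0}
  B5 = {q1}
p0 ∈ B0, q0 ∈ B4 → different blocks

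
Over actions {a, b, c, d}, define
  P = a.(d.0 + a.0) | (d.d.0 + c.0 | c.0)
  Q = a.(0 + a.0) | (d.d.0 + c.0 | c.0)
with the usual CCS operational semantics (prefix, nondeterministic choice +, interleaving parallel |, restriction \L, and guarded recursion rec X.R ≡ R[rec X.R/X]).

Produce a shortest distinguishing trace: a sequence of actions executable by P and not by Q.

LTS(P): 18 reachable states
  u0 = a.(d.0 + a.0) | (d.d.0 + c.0 | c.0) ⊢ —a→ u1, —c→ u2, —c→ u3, —d→ u4
  u1 = (d.0 + a.0) | (d.d.0 + c.0 | c.0) ⊢ —a→ u5, —c→ u6, —c→ u7, —d→ u5, —d→ u8
  u2 = a.(d.0 + a.0) | (0 | c.0) ⊢ —a→ u6, —c→ u9
  u3 = a.(d.0 + a.0) | (c.0 | 0) ⊢ —a→ u7, —c→ u9
  u4 = a.(d.0 + a.0) | d.0 ⊢ —a→ u8, —d→ u10
  u5 = 0 | (d.d.0 + c.0 | c.0) ⊢ —c→ u11, —c→ u12, —d→ u13
  u6 = (d.0 + a.0) | (0 | c.0) ⊢ —a→ u11, —c→ u14, —d→ u11
  u7 = (d.0 + a.0) | (c.0 | 0) ⊢ —a→ u12, —c→ u14, —d→ u12
  u8 = (d.0 + a.0) | d.0 ⊢ —a→ u13, —d→ u13, —d→ u15
  u9 = a.(d.0 + a.0) | (0 | 0) ⊢ —a→ u14
  u10 = a.(d.0 + a.0) | 0 ⊢ —a→ u15
  u11 = 0 | (0 | c.0) ⊢ —c→ u16
  u12 = 0 | (c.0 | 0) ⊢ —c→ u16
  u13 = 0 | d.0 ⊢ —d→ u17
  u14 = (d.0 + a.0) | (0 | 0) ⊢ —a→ u16, —d→ u16
  u15 = (d.0 + a.0) | 0 ⊢ —a→ u17, —d→ u17
  u16 = 0 | (0 | 0) ⊢ (no moves)
  u17 = 0 | 0 ⊢ (no moves)
LTS(Q): 18 reachable states
  v0 = a.(0 + a.0) | (d.d.0 + c.0 | c.0) ⊢ —a→ v1, —c→ v2, —c→ v3, —d→ v4
  v1 = (0 + a.0) | (d.d.0 + c.0 | c.0) ⊢ —a→ v5, —c→ v6, —c→ v7, —d→ v8
  v2 = a.(0 + a.0) | (0 | c.0) ⊢ —a→ v6, —c→ v9
  v3 = a.(0 + a.0) | (c.0 | 0) ⊢ —a→ v7, —c→ v9
  v4 = a.(0 + a.0) | d.0 ⊢ —a→ v8, —d→ v10
  v5 = 0 | (d.d.0 + c.0 | c.0) ⊢ —c→ v11, —c→ v12, —d→ v13
  v6 = (0 + a.0) | (0 | c.0) ⊢ —a→ v11, —c→ v14
  v7 = (0 + a.0) | (c.0 | 0) ⊢ —a→ v12, —c→ v14
  v8 = (0 + a.0) | d.0 ⊢ —a→ v13, —d→ v15
  v9 = a.(0 + a.0) | (0 | 0) ⊢ —a→ v14
  v10 = a.(0 + a.0) | 0 ⊢ —a→ v15
  v11 = 0 | (0 | c.0) ⊢ —c→ v16
  v12 = 0 | (c.0 | 0) ⊢ —c→ v16
  v13 = 0 | d.0 ⊢ —d→ v17
  v14 = (0 + a.0) | (0 | 0) ⊢ —a→ v16
  v15 = (0 + a.0) | 0 ⊢ —a→ v17
  v16 = 0 | (0 | 0) ⊢ (no moves)
  v17 = 0 | 0 ⊢ (no moves)
Trace ⟨acd⟩ through P, begin at {u0}:
  [1] a ⇒ {u1}
  [2] c ⇒ {u6, u7}
  [3] d ⇒ {u11, u12}
  ✓ P
Trace ⟨acd⟩ through Q, begin at {v0}:
  [1] a ⇒ {v1}
  [2] c ⇒ {v6, v7}
  [3] d ⇒ ∅  — Q cannot continue

acd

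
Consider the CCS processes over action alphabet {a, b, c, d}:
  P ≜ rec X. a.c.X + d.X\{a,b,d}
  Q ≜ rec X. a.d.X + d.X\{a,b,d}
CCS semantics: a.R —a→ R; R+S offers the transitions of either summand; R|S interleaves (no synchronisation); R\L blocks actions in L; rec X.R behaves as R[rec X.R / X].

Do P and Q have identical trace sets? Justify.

LTS(P): 3 reachable states
  m0 = rec X. a.c.X + d.X\{a,b,d} has moves --a--▸ m1, --d--▸ m2
  m1 = c.(rec X. a.c.X + d.X\{a,b,d}) has moves --c--▸ m0
  m2 = (rec X. a.c.X + d.X\{a,b,d})\{a,b,d} has moves stopped
LTS(Q): 3 reachable states
  n0 = rec X. a.d.X + d.X\{a,b,d} has moves --a--▸ n1, --d--▸ n2
  n1 = d.(rec X. a.d.X + d.X\{a,b,d}) has moves --d--▸ n0
  n2 = (rec X. a.d.X + d.X\{a,b,d})\{a,b,d} has moves stopped
Run σ = ⟨ac⟩ on P: start {m0}
  after a @ step 1: {m1}
  after c @ step 2: {m0}
  ✓ P
Run σ = ⟨ac⟩ on Q: start {n0}
  after a @ step 1: {n1}
  after c @ step 2: no successor for Q

NO — witness ⟨ac⟩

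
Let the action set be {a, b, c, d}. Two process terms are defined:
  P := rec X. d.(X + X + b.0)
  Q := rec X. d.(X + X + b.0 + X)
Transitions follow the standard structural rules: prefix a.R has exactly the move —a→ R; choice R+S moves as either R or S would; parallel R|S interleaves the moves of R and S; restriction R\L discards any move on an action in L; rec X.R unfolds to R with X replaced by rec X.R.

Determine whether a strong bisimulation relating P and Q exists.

bisimilar

P's transition system — 3 states:
  p0 = rec X. d.(X + X + b.0) has moves ··d··> p1
  p1 = (rec X. d.(X + X + b.0)) + (rec X. d.(X + X + b.0)) + b.0 has moves ··b··> p2, ··d··> p1
  p2 = 0 has moves deadlocked
Q's transition system — 3 states:
  q0 = rec X. d.(X + X + b.0 + X) has moves ··d··> q1
  q1 = (rec X. d.(X + X + b.0 + X)) + (rec X. d.(X + X + b.0 + X)) + b.0 + (rec X. d.(X + X + b.0 + X)) has moves ··b··> q2, ··d··> q1
  q2 = 0 has moves deadlocked
Partition-refinement fixed point:
  B0 = {p0, q0}
  B1 = {p1, q1}
  B2 = {p2, q2}
p0 ∈ B0, q0 ∈ B0 → same block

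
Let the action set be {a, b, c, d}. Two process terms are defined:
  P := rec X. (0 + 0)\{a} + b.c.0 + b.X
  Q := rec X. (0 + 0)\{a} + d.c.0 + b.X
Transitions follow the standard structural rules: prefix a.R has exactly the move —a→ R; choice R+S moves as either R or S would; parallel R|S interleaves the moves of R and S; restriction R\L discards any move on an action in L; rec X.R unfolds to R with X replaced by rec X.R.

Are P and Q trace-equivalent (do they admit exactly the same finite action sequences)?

P's transition system — 3 states:
  p0 = rec X. (0 + 0)\{a} + b.c.0 + b.X | =b=> p0, =b=> p1
  p1 = c.0 | =c=> p2
  p2 = 0 | ·
Q's transition system — 3 states:
  q0 = rec X. (0 + 0)\{a} + d.c.0 + b.X | =b=> q0, =d=> q1
  q1 = c.0 | =c=> q2
  q2 = 0 | ·
Executing bc from P (initial set {p0}):
  step 1 (b): {p0, p1}
  step 2 (c): {p2}
  — P admits the full trace.
Executing bc from Q (initial set {q0}):
  step 1 (b): {q0}
  step 2 (c): ∅ (Q stuck)

NO — witness ⟨bc⟩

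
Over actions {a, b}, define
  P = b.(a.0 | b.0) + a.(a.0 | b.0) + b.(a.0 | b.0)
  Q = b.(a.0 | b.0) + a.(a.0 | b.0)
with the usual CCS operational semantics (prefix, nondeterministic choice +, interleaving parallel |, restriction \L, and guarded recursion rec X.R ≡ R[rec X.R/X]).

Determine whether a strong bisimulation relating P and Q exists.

P's transition system — 5 states:
  u0 = b.(a.0 | b.0) + a.(a.0 | b.0) + b.(a.0 | b.0) has moves ··a··> u1, ··b··> u1
  u1 = a.0 | b.0 has moves ··a··> u2, ··b··> u3
  u2 = 0 | b.0 has moves ··b··> u4
  u3 = a.0 | 0 has moves ··a··> u4
  u4 = 0 | 0 has moves (no moves)
Q's transition system — 5 states:
  v0 = b.(a.0 | b.0) + a.(a.0 | b.0) has moves ··a··> v1, ··b··> v1
  v1 = a.0 | b.0 has moves ··a··> v2, ··b··> v3
  v2 = 0 | b.0 has moves ··b··> v4
  v3 = a.0 | 0 has moves ··a··> v4
  v4 = 0 | 0 has moves (no moves)
Partition-refinement fixed point:
  B0 = {u0, v0}
  B1 = {u1, v1}
  B2 = {u2, v2}
  B3 = {u4, v4}
  B4 = {u3, v3}
u0 ∈ B0, v0 ∈ B0 → same block

bisimilar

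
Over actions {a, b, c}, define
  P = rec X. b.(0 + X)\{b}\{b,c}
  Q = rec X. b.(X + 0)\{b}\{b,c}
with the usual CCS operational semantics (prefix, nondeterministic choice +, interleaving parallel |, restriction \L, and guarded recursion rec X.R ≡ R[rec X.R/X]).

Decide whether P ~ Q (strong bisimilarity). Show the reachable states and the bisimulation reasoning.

bisimilar

LTS(P): 2 reachable states
  u0 = rec X. b.(0 + X)\{b}\{b,c} → =b=> u1
  u1 = (0 + (rec X. b.(0 + X)\{b}\{b,c}))\{b}\{b,c} → deadlocked
LTS(Q): 2 reachable states
  v0 = rec X. b.(X + 0)\{b}\{b,c} → =b=> v1
  v1 = ((rec X. b.(X + 0)\{b}\{b,c}) + 0)\{b}\{b,c} → deadlocked
Partition-refinement fixed point:
  B0 = {u0, v0}
  B1 = {u1, v1}
u0 ∈ B0, v0 ∈ B0 → same block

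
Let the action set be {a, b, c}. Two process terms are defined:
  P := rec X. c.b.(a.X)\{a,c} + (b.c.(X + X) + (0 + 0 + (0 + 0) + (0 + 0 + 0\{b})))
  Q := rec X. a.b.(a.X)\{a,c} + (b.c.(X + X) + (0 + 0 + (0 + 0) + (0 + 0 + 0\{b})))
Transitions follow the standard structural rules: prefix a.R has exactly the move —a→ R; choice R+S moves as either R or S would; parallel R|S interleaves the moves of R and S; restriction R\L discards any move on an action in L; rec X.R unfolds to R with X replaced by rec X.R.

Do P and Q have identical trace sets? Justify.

traces(P) ≠ traces(Q) — witness ⟨c⟩

LTS(P): 5 reachable states
  p0 = rec X. c.b.(a.X)\{a,c} + (b.c.(X + X) + (0 + 0 + (0 + 0) + (0 + 0 + 0\{b}))) ⊢ ··b··> p1, ··c··> p2
  p1 = c.((rec X. c.b.(a.X)\{a,c} + (b.c.(X + X) + (0 + 0 + (0 + 0) + (0 + 0 + 0\{b})))) + (rec X. c.b.(a.X)\{a,c} + (b.c.(X + X) + (0 + 0 + (0 + 0) + (0 + 0 + 0\{b}))))) ⊢ ··c··> p3
  p2 = b.(a.(rec X. c.b.(a.X)\{a,c} + (b.c.(X + X) + (0 + 0 + (0 + 0) + (0 + 0 + 0\{b})))))\{a,c} ⊢ ··b··> p4
  p3 = (rec X. c.b.(a.X)\{a,c} + (b.c.(X + X) + (0 + 0 + (0 + 0) + (0 + 0 + 0\{b})))) + (rec X. c.b.(a.X)\{a,c} + (b.c.(X + X) + (0 + 0 + (0 + 0) + (0 + 0 + 0\{b})))) ⊢ ··b··> p1, ··c··> p2
  p4 = (a.(rec X. c.b.(a.X)\{a,c} + (b.c.(X + X) + (0 + 0 + (0 + 0) + (0 + 0 + 0\{b})))))\{a,c} ⊢ (no moves)
LTS(Q): 5 reachable states
  q0 = rec X. a.b.(a.X)\{a,c} + (b.c.(X + X) + (0 + 0 + (0 + 0) + (0 + 0 + 0\{b}))) ⊢ ··a··> q1, ··b··> q2
  q1 = b.(a.(rec X. a.b.(a.X)\{a,c} + (b.c.(X + X) + (0 + 0 + (0 + 0) + (0 + 0 + 0\{b})))))\{a,c} ⊢ ··b··> q3
  q2 = c.((rec X. a.b.(a.X)\{a,c} + (b.c.(X + X) + (0 + 0 + (0 + 0) + (0 + 0 + 0\{b})))) + (rec X. a.b.(a.X)\{a,c} + (b.c.(X + X) + (0 + 0 + (0 + 0) + (0 + 0 + 0\{b}))))) ⊢ ··c··> q4
  q3 = (a.(rec X. a.b.(a.X)\{a,c} + (b.c.(X + X) + (0 + 0 + (0 + 0) + (0 + 0 + 0\{b})))))\{a,c} ⊢ (no moves)
  q4 = (rec X. a.b.(a.X)\{a,c} + (b.c.(X + X) + (0 + 0 + (0 + 0) + (0 + 0 + 0\{b})))) + (rec X. a.b.(a.X)\{a,c} + (b.c.(X + X) + (0 + 0 + (0 + 0) + (0 + 0 + 0\{b})))) ⊢ ··a··> q1, ··b··> q2
Trace ⟨c⟩ through P, begin at {p0}:
  after c @ step 1: {p2}
  ✓ P
Trace ⟨c⟩ through Q, begin at {q0}:
  after c @ step 1: no successor for Q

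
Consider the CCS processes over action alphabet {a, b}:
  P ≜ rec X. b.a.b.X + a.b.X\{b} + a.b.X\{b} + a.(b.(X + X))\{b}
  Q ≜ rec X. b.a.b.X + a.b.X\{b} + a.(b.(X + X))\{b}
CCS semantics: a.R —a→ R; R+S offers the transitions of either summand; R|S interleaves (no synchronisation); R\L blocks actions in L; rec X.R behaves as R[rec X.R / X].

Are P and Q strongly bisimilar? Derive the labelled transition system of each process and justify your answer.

bisimilar

Reachable graph of P (8 states):
  p0 = rec X. b.a.b.X + a.b.X\{b} + a.b.X\{b} + a.(b.(X + X))\{b} | --a--▸ p1, --a--▸ p2, --b--▸ p3
  p1 = (b.((rec X. b.a.b.X + a.b.X\{b} + a.b.X\{b} + a.(b.(X + X))\{b}) + (rec X. b.a.b.X + a.b.X\{b} + a.b.X\{b} + a.(b.(X + X))\{b})))\{b} | ∅
  p2 = b.(rec X. b.a.b.X + a.b.X\{b} + a.b.X\{b} + a.(b.(X + X))\{b})\{b} | --b--▸ p4
  p3 = a.b.(rec X. b.a.b.X + a.b.X\{b} + a.b.X\{b} + a.(b.(X + X))\{b}) | --a--▸ p5
  p4 = (rec X. b.a.b.X + a.b.X\{b} + a.b.X\{b} + a.(b.(X + X))\{b})\{b} | --a--▸ p6, --a--▸ p7
  p5 = b.(rec X. b.a.b.X + a.b.X\{b} + a.b.X\{b} + a.(b.(X + X))\{b}) | --b--▸ p0
  p6 = (b.((rec X. b.a.b.X + a.b.X\{b} + a.b.X\{b} + a.(b.(X + X))\{b}) + (rec X. b.a.b.X + a.b.X\{b} + a.b.X\{b} + a.(b.(X + X))\{b})))\{b}\{b} | ∅
  p7 = (b.(rec X. b.a.b.X + a.b.X\{b} + a.b.X\{b} + a.(b.(X + X))\{b})\{b})\{b} | ∅
Reachable graph of Q (8 states):
  q0 = rec X. b.a.b.X + a.b.X\{b} + a.(b.(X + X))\{b} | --a--▸ q1, --a--▸ q2, --b--▸ q3
  q1 = (b.((rec X. b.a.b.X + a.b.X\{b} + a.(b.(X + X))\{b}) + (rec X. b.a.b.X + a.b.X\{b} + a.(b.(X + X))\{b})))\{b} | ∅
  q2 = b.(rec X. b.a.b.X + a.b.X\{b} + a.(b.(X + X))\{b})\{b} | --b--▸ q4
  q3 = a.b.(rec X. b.a.b.X + a.b.X\{b} + a.(b.(X + X))\{b}) | --a--▸ q5
  q4 = (rec X. b.a.b.X + a.b.X\{b} + a.(b.(X + X))\{b})\{b} | --a--▸ q6, --a--▸ q7
  q5 = b.(rec X. b.a.b.X + a.b.X\{b} + a.(b.(X + X))\{b}) | --b--▸ q0
  q6 = (b.((rec X. b.a.b.X + a.b.X\{b} + a.(b.(X + X))\{b}) + (rec X. b.a.b.X + a.b.X\{b} + a.(b.(X + X))\{b})))\{b}\{b} | ∅
  q7 = (b.(rec X. b.a.b.X + a.b.X\{b} + a.(b.(X + X))\{b})\{b})\{b} | ∅
Coarsest stable partition (strong bisimilarity classes):
  B0 = {p0, q0}
  B1 = {p1, p6, p7, q1, q6, q7}
  B2 = {p3, q3}
  B3 = {p5, q5}
  B4 = {p2, q2}
  B5 = {p4, q4}
p0 ∈ B0, q0 ∈ B0 → same block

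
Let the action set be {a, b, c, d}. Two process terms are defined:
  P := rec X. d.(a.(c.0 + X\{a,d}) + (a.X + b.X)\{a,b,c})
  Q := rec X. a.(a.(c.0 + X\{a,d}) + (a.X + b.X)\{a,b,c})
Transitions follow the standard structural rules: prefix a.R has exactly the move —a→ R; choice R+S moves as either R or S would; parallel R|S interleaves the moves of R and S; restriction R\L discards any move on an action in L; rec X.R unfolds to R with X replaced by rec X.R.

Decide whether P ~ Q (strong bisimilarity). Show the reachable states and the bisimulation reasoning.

NO

Reachable graph of P (4 states):
  u0 = rec X. d.(a.(c.0 + X\{a,d}) + (a.X + b.X)\{a,b,c}) → --d--▸ u1
  u1 = a.(c.0 + (rec X. d.(a.(c.0 + X\{a,d}) + (a.X + b.X)\{a,b,c}))\{a,d}) + (a.(rec X. d.(a.(c.0 + X\{a,d}) + (a.X + b.X)\{a,b,c})) + b.(rec X. d.(a.(c.0 + X\{a,d}) + (a.X + b.X)\{a,b,c})))\{a,b,c} → --a--▸ u2
  u2 = c.0 + (rec X. d.(a.(c.0 + X\{a,d}) + (a.X + b.X)\{a,b,c}))\{a,d} → --c--▸ u3
  u3 = 0 → stopped
Reachable graph of Q (4 states):
  v0 = rec X. a.(a.(c.0 + X\{a,d}) + (a.X + b.X)\{a,b,c}) → --a--▸ v1
  v1 = a.(c.0 + (rec X. a.(a.(c.0 + X\{a,d}) + (a.X + b.X)\{a,b,c}))\{a,d}) + (a.(rec X. a.(a.(c.0 + X\{a,d}) + (a.X + b.X)\{a,b,c})) + b.(rec X. a.(a.(c.0 + X\{a,d}) + (a.X + b.X)\{a,b,c})))\{a,b,c} → --a--▸ v2
  v2 = c.0 + (rec X. a.(a.(c.0 + X\{a,d}) + (a.X + b.X)\{a,b,c}))\{a,d} → --c--▸ v3
  v3 = 0 → stopped
Partition-refinement fixed point:
  B0 = {u0}
  B1 = {u1, v1}
  B2 = {u2, v2}
  B3 = {u3, v3}
  B4 = {v0}
u0 ∈ B0, v0 ∈ B4 → different blocks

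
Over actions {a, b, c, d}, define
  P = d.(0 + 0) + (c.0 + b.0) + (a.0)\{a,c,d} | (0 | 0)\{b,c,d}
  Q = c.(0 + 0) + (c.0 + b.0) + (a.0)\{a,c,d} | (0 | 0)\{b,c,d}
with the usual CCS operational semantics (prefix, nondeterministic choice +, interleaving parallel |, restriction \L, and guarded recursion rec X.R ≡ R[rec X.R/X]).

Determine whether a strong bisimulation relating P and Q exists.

Reachable graph of P (3 states):
  p0 = d.(0 + 0) + (c.0 + b.0) + (a.0)\{a,c,d} | (0 | 0)\{b,c,d} → =b=> p1, =c=> p1, =d=> p2
  p1 = 0 → (no moves)
  p2 = 0 + 0 → (no moves)
Reachable graph of Q (3 states):
  q0 = c.(0 + 0) + (c.0 + b.0) + (a.0)\{a,c,d} | (0 | 0)\{b,c,d} → =b=> q1, =c=> q1, =c=> q2
  q1 = 0 → (no moves)
  q2 = 0 + 0 → (no moves)
Bisimilarity quotient blocks:
  B0 = {p0}
  B1 = {p1, p2, q1, q2}
  B2 = {q0}
p0 ∈ B0, q0 ∈ B2 → different blocks

P ≁ Q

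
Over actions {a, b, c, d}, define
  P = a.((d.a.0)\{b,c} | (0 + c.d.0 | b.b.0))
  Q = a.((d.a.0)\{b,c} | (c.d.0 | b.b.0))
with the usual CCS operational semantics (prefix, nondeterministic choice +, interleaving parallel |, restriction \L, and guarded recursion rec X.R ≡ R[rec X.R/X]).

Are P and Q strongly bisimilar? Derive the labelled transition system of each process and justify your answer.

LTS(P): 28 reachable states
  p0 = a.((d.a.0)\{b,c} | (0 + c.d.0 | b.b.0)) has moves -a-> p1
  p1 = (d.a.0)\{b,c} | (0 + c.d.0 | b.b.0) has moves -b-> p2, -c-> p3, -d-> p4
  p2 = (d.a.0)\{b,c} | (c.d.0 | b.0) has moves -b-> p5, -c-> p6, -d-> p7
  p3 = (d.a.0)\{b,c} | (d.0 | b.b.0) has moves -b-> p6, -d-> p8, -d-> p9
  p4 = (a.0)\{b,c} | (0 + c.d.0 | b.b.0) has moves -a-> p10, -b-> p7, -c-> p8
  p5 = (d.a.0)\{b,c} | (c.d.0 | 0) has moves -c-> p11, -d-> p12
  p6 = (d.a.0)\{b,c} | (d.0 | b.0) has moves -b-> p11, -d-> p13, -d-> p14
  p7 = (a.0)\{b,c} | (c.d.0 | b.0) has moves -a-> p15, -b-> p12, -c-> p13
  p8 = (a.0)\{b,c} | (d.0 | b.b.0) has moves -a-> p16, -b-> p13, -d-> p17
  p9 = (d.a.0)\{b,c} | (0 | b.b.0) has moves -b-> p14, -d-> p17
  p10 = 0\{b,c} | (0 + c.d.0 | b.b.0) has moves -b-> p15, -c-> p16
  p11 = (d.a.0)\{b,c} | (d.0 | 0) has moves -d-> p18, -d-> p19
  p12 = (a.0)\{b,c} | (c.d.0 | 0) has moves -a-> p20, -c-> p18
  p13 = (a.0)\{b,c} | (d.0 | b.0) has moves -a-> p21, -b-> p18, -d-> p22
  p14 = (d.a.0)\{b,c} | (0 | b.0) has moves -b-> p19, -d-> p22
  p15 = 0\{b,c} | (c.d.0 | b.0) has moves -b-> p20, -c-> p21
  p16 = 0\{b,c} | (d.0 | b.b.0) has moves -b-> p21, -d-> p23
  p17 = (a.0)\{b,c} | (0 | b.b.0) has moves -a-> p23, -b-> p22
  p18 = (a.0)\{b,c} | (d.0 | 0) has moves -a-> p24, -d-> p25
  p19 = (d.a.0)\{b,c} | (0 | 0) has moves -d-> p25
  p20 = 0\{b,c} | (c.d.0 | 0) has moves -c-> p24
  p21 = 0\{b,c} | (d.0 | b.0) has moves -b-> p24, -d-> p26
  p22 = (a.0)\{b,c} | (0 | b.0) has moves -a-> p26, -b-> p25
  p23 = 0\{b,c} | (0 | b.b.0) has moves -b-> p26
  p24 = 0\{b,c} | (d.0 | 0) has moves -d-> p27
  p25 = (a.0)\{b,c} | (0 | 0) has moves -a-> p27
  p26 = 0\{b,c} | (0 | b.0) has moves -b-> p27
  p27 = 0\{b,c} | (0 | 0) has moves deadlocked
LTS(Q): 28 reachable states
  q0 = a.((d.a.0)\{b,c} | (c.d.0 | b.b.0)) has moves -a-> q1
  q1 = (d.a.0)\{b,c} | (c.d.0 | b.b.0) has moves -b-> q2, -c-> q3, -d-> q4
  q2 = (d.a.0)\{b,c} | (c.d.0 | b.0) has moves -b-> q5, -c-> q6, -d-> q7
  q3 = (d.a.0)\{b,c} | (d.0 | b.b.0) has moves -b-> q6, -d-> q8, -d-> q9
  q4 = (a.0)\{b,c} | (c.d.0 | b.b.0) has moves -a-> q10, -b-> q7, -c-> q8
  q5 = (d.a.0)\{b,c} | (c.d.0 | 0) has moves -c-> q11, -d-> q12
  q6 = (d.a.0)\{b,c} | (d.0 | b.0) has moves -b-> q11, -d-> q13, -d-> q14
  q7 = (a.0)\{b,c} | (c.d.0 | b.0) has moves -a-> q15, -b-> q12, -c-> q13
  q8 = (a.0)\{b,c} | (d.0 | b.b.0) has moves -a-> q16, -b-> q13, -d-> q17
  q9 = (d.a.0)\{b,c} | (0 | b.b.0) has moves -b-> q14, -d-> q17
  q10 = 0\{b,c} | (c.d.0 | b.b.0) has moves -b-> q15, -c-> q16
  q11 = (d.a.0)\{b,c} | (d.0 | 0) has moves -d-> q18, -d-> q19
  q12 = (a.0)\{b,c} | (c.d.0 | 0) has moves -a-> q20, -c-> q18
  q13 = (a.0)\{b,c} | (d.0 | b.0) has moves -a-> q21, -b-> q18, -d-> q22
  q14 = (d.a.0)\{b,c} | (0 | b.0) has moves -b-> q19, -d-> q22
  q15 = 0\{b,c} | (c.d.0 | b.0) has moves -b-> q20, -c-> q21
  q16 = 0\{b,c} | (d.0 | b.b.0) has moves -b-> q21, -d-> q23
  q17 = (a.0)\{b,c} | (0 | b.b.0) has moves -a-> q23, -b-> q22
  q18 = (a.0)\{b,c} | (d.0 | 0) has moves -a-> q24, -d-> q25
  q19 = (d.a.0)\{b,c} | (0 | 0) has moves -d-> q25
  q20 = 0\{b,c} | (c.d.0 | 0) has moves -c-> q24
  q21 = 0\{b,c} | (d.0 | b.0) has moves -b-> q24, -d-> q26
  q22 = (a.0)\{b,c} | (0 | b.0) has moves -a-> q26, -b-> q25
  q23 = 0\{b,c} | (0 | b.b.0) has moves -b-> q26
  q24 = 0\{b,c} | (d.0 | 0) has moves -d-> q27
  q25 = (a.0)\{b,c} | (0 | 0) has moves -a-> q27
  q26 = 0\{b,c} | (0 | b.0) has moves -b-> q27
  q27 = 0\{b,c} | (0 | 0) has moves deadlocked
Bisimilarity quotient blocks:
  B0 = {p0, q0}
  B1 = {p1, q1}
  B2 = {p4, q4}
  B3 = {p8, q8}
  B4 = {p16, q16}
  B5 = {p23, q23}
  B6 = {p26, q26}
  B7 = {p27, q27}
  B8 = {p21, q21}
  B9 = {p24, q24}
  B10 = {p17, q17}
  B11 = {p22, q22}
  B12 = {p25, q25}
  B13 = {p13, q13}
  B14 = {p18, q18}
  B15 = {p7, q7}
  B16 = {p15, q15}
  B17 = {p20, q20}
  B18 = {p12, q12}
  B19 = {p10, q10}
  B20 = {p2, q2}
  B21 = {p6, q6}
  B22 = {p14, q14}
  B23 = {p19, q19}
  B24 = {p11, q11}
  B25 = {p5, q5}
  B26 = {p3, q3}
  B27 = {p9, q9}
p0 ∈ B0, q0 ∈ B0 → same block

bisimilar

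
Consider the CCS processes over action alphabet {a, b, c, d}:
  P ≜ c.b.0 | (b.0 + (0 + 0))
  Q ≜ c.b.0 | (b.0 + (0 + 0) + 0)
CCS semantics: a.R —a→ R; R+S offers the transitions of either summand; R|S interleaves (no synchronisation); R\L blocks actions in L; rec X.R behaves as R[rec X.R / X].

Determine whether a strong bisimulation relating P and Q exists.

P's transition system — 6 states:
  s0 = c.b.0 | (b.0 + (0 + 0)) :: -b-> s1, -c-> s2
  s1 = c.b.0 | 0 :: -c-> s3
  s2 = b.0 | (b.0 + (0 + 0)) :: -b-> s3, -b-> s4
  s3 = b.0 | 0 :: -b-> s5
  s4 = 0 | (b.0 + (0 + 0)) :: -b-> s5
  s5 = 0 | 0 :: ∅
Q's transition system — 6 states:
  t0 = c.b.0 | (b.0 + (0 + 0) + 0) :: -b-> t1, -c-> t2
  t1 = c.b.0 | 0 :: -c-> t3
  t2 = b.0 | (b.0 + (0 + 0) + 0) :: -b-> t3, -b-> t4
  t3 = b.0 | 0 :: -b-> t5
  t4 = 0 | (b.0 + (0 + 0) + 0) :: -b-> t5
  t5 = 0 | 0 :: ∅
Bisimilarity quotient blocks:
  B0 = {s0, t0}
  B1 = {s1, t1}
  B2 = {s3, s4, t3, t4}
  B3 = {s5, t5}
  B4 = {s2, t2}
s0 ∈ B0, t0 ∈ B0 → same block

bisimilar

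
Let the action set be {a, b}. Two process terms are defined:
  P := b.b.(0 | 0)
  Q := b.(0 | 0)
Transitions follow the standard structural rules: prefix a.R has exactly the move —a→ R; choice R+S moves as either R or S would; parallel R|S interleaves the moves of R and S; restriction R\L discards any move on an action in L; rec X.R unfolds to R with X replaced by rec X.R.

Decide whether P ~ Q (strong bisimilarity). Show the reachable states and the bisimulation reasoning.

not bisimilar

Reachable graph of P (3 states):
  s0 = b.b.(0 | 0) | -b-> s1
  s1 = b.(0 | 0) | -b-> s2
  s2 = 0 | 0 | ·
Reachable graph of Q (2 states):
  t0 = b.(0 | 0) | -b-> t1
  t1 = 0 | 0 | ·
Bisimilarity quotient blocks:
  B0 = {s0}
  B1 = {s1, t0}
  B2 = {s2, t1}
s0 ∈ B0, t0 ∈ B1 → different blocks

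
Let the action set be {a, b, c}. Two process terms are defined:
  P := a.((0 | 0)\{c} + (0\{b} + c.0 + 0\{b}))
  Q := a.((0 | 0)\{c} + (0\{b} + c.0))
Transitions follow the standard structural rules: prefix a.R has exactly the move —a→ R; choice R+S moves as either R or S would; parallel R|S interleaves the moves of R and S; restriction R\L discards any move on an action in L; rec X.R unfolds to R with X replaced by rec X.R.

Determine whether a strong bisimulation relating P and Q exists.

LTS(P): 3 reachable states
  p0 = a.((0 | 0)\{c} + (0\{b} + c.0 + 0\{b})) :: -a-> p1
  p1 = (0 | 0)\{c} + (0\{b} + c.0 + 0\{b}) :: -c-> p2
  p2 = 0 :: ·
LTS(Q): 3 reachable states
  q0 = a.((0 | 0)\{c} + (0\{b} + c.0)) :: -a-> q1
  q1 = (0 | 0)\{c} + (0\{b} + c.0) :: -c-> q2
  q2 = 0 :: ·
Bisimilarity quotient blocks:
  B0 = {p0, q0}
  B1 = {p1, q1}
  B2 = {p2, q2}
p0 ∈ B0, q0 ∈ B0 → same block

bisimilar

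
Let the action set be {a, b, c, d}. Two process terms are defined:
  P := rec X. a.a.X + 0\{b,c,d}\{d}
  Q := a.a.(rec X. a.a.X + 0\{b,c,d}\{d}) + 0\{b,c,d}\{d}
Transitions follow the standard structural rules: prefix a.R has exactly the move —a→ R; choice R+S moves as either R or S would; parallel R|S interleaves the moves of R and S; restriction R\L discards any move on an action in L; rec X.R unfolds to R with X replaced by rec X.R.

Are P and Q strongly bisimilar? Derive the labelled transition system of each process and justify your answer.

Reachable graph of P (2 states):
  p0 = rec X. a.a.X + 0\{b,c,d}\{d} :: ··a··> p1
  p1 = a.(rec X. a.a.X + 0\{b,c,d}\{d}) :: ··a··> p0
Reachable graph of Q (3 states):
  q0 = a.a.(rec X. a.a.X + 0\{b,c,d}\{d}) + 0\{b,c,d}\{d} :: ··a··> q1
  q1 = a.(rec X. a.a.X + 0\{b,c,d}\{d}) :: ··a··> q2
  q2 = rec X. a.a.X + 0\{b,c,d}\{d} :: ··a··> q1
Bisimilarity quotient blocks:
  B0 = {p0, p1, q0, q1, q2}
p0 ∈ B0, q0 ∈ B0 → same block

P ~ Q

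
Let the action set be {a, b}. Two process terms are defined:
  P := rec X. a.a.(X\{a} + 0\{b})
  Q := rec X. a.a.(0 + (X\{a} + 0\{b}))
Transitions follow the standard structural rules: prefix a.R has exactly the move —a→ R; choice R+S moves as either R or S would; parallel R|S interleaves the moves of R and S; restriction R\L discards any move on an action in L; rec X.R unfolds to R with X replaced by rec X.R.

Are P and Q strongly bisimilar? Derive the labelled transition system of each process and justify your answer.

YES

LTS(P): 3 reachable states
  u0 = rec X. a.a.(X\{a} + 0\{b}) has moves ··a··> u1
  u1 = a.((rec X. a.a.(X\{a} + 0\{b}))\{a} + 0\{b}) has moves ··a··> u2
  u2 = (rec X. a.a.(X\{a} + 0\{b}))\{a} + 0\{b} has moves ∅
LTS(Q): 3 reachable states
  v0 = rec X. a.a.(0 + (X\{a} + 0\{b})) has moves ··a··> v1
  v1 = a.(0 + ((rec X. a.a.(0 + (X\{a} + 0\{b})))\{a} + 0\{b})) has moves ··a··> v2
  v2 = 0 + ((rec X. a.a.(0 + (X\{a} + 0\{b})))\{a} + 0\{b}) has moves ∅
Coarsest stable partition (strong bisimilarity classes):
  B0 = {u0, v0}
  B1 = {u1, v1}
  B2 = {u2, v2}
u0 ∈ B0, v0 ∈ B0 → same block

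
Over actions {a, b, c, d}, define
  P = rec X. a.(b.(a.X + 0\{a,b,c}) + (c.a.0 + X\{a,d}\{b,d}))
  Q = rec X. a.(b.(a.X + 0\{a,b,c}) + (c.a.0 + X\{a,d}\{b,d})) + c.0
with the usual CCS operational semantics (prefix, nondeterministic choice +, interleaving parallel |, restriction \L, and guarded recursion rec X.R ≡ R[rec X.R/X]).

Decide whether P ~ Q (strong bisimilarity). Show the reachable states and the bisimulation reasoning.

P's transition system — 5 states:
  s0 = rec X. a.(b.(a.X + 0\{a,b,c}) + (c.a.0 + X\{a,d}\{b,d})) has moves -a-> s1
  s1 = b.(a.(rec X. a.(b.(a.X + 0\{a,b,c}) + (c.a.0 + X\{a,d}\{b,d}))) + 0\{a,b,c}) + (c.a.0 + (rec X. a.(b.(a.X + 0\{a,b,c}) + (c.a.0 + X\{a,d}\{b,d})))\{a,d}\{b,d}) has moves -b-> s2, -c-> s3
  s2 = a.(rec X. a.(b.(a.X + 0\{a,b,c}) + (c.a.0 + X\{a,d}\{b,d}))) + 0\{a,b,c} has moves -a-> s0
  s3 = a.0 has moves -a-> s4
  s4 = 0 has moves ∅
Q's transition system — 6 states:
  t0 = rec X. a.(b.(a.X + 0\{a,b,c}) + (c.a.0 + X\{a,d}\{b,d})) + c.0 has moves -a-> t1, -c-> t2
  t1 = b.(a.(rec X. a.(b.(a.X + 0\{a,b,c}) + (c.a.0 + X\{a,d}\{b,d})) + c.0) + 0\{a,b,c}) + (c.a.0 + (rec X. a.(b.(a.X + 0\{a,b,c}) + (c.a.0 + X\{a,d}\{b,d})) + c.0)\{a,d}\{b,d}) has moves -b-> t3, -c-> t4, -c-> t5
  t2 = 0 has moves ∅
  t3 = a.(rec X. a.(b.(a.X + 0\{a,b,c}) + (c.a.0 + X\{a,d}\{b,d})) + c.0) + 0\{a,b,c} has moves -a-> t0
  t4 = 0\{a,d}\{b,d} has moves ∅
  t5 = a.0 has moves -a-> t2
Coarsest stable partition (strong bisimilarity classes):
  B0 = {s0}
  B1 = {s1}
  B2 = {s2}
  B3 = {s3, t5}
  B4 = {s4, t2, t4}
  B5 = {t0}
  B6 = {t1}
  B7 = {t3}
s0 ∈ B0, t0 ∈ B5 → different blocks

not bisimilar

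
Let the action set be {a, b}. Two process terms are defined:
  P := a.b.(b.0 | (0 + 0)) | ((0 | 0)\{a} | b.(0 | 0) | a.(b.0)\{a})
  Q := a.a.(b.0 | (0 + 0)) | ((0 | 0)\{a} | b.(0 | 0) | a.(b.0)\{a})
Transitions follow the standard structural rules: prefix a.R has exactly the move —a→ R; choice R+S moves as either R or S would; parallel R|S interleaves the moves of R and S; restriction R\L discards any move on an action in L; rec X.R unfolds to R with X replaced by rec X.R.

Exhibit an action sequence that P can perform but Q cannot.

abbb

P's transition system — 24 states:
  u0 = a.b.(b.0 | (0 + 0)) | ((0 | 0)\{a} | b.(0 | 0) | a.(b.0)\{a}) | ··a··> u1, ··a··> u2, ··b··> u3
  u1 = a.b.(b.0 | (0 + 0)) | ((0 | 0)\{a} | b.(0 | 0) | (b.0)\{a}) | ··a··> u4, ··b··> u5, ··b··> u6
  u2 = b.(b.0 | (0 + 0)) | ((0 | 0)\{a} | b.(0 | 0) | a.(b.0)\{a}) | ··a··> u4, ··b··> u7, ··b··> u8
  u3 = a.b.(b.0 | (0 + 0)) | ((0 | 0)\{a} | (0 | 0) | a.(b.0)\{a}) | ··a··> u5, ··a··> u7
  u4 = b.(b.0 | (0 + 0)) | ((0 | 0)\{a} | b.(0 | 0) | (b.0)\{a}) | ··b··> u10, ··b··> u11, ··b··> u9
  u5 = a.b.(b.0 | (0 + 0)) | ((0 | 0)\{a} | (0 | 0) | (b.0)\{a}) | ··a··> u9, ··b··> u12
  u6 = a.b.(b.0 | (0 + 0)) | ((0 | 0)\{a} | b.(0 | 0) | 0\{a}) | ··a··> u10, ··b··> u12
  u7 = b.(b.0 | (0 + 0)) | ((0 | 0)\{a} | (0 | 0) | a.(b.0)\{a}) | ··a··> u9, ··b··> u13
  u8 = b.0 | (0 + 0) | ((0 | 0)\{a} | b.(0 | 0) | a.(b.0)\{a}) | ··a··> u11, ··b··> u13, ··b··> u14
  u9 = b.(b.0 | (0 + 0)) | ((0 | 0)\{a} | (0 | 0) | (b.0)\{a}) | ··b··> u15, ··b··> u16
  u10 = b.(b.0 | (0 + 0)) | ((0 | 0)\{a} | b.(0 | 0) | 0\{a}) | ··b··> u15, ··b··> u17
  u11 = b.0 | (0 + 0) | ((0 | 0)\{a} | b.(0 | 0) | (b.0)\{a}) | ··b··> u16, ··b··> u17, ··b··> u18
  u12 = a.b.(b.0 | (0 + 0)) | ((0 | 0)\{a} | (0 | 0) | 0\{a}) | ··a··> u15
  u13 = b.0 | (0 + 0) | ((0 | 0)\{a} | (0 | 0) | a.(b.0)\{a}) | ··a··> u16, ··b··> u19
  u14 = 0 | (0 + 0) | ((0 | 0)\{a} | b.(0 | 0) | a.(b.0)\{a}) | ··a··> u18, ··b··> u19
  u15 = b.(b.0 | (0 + 0)) | ((0 | 0)\{a} | (0 | 0) | 0\{a}) | ··b··> u20
  u16 = b.0 | (0 + 0) | ((0 | 0)\{a} | (0 | 0) | (b.0)\{a}) | ··b··> u20, ··b··> u21
  u17 = b.0 | (0 + 0) | ((0 | 0)\{a} | b.(0 | 0) | 0\{a}) | ··b··> u20, ··b··> u22
  u18 = 0 | (0 + 0) | ((0 | 0)\{a} | b.(0 | 0) | (b.0)\{a}) | ··b··> u21, ··b··> u22
  u19 = 0 | (0 + 0) | ((0 | 0)\{a} | (0 | 0) | a.(b.0)\{a}) | ··a··> u21
  u20 = b.0 | (0 + 0) | ((0 | 0)\{a} | (0 | 0) | 0\{a}) | ··b··> u23
  u21 = 0 | (0 + 0) | ((0 | 0)\{a} | (0 | 0) | (b.0)\{a}) | ··b··> u23
  u22 = 0 | (0 + 0) | ((0 | 0)\{a} | b.(0 | 0) | 0\{a}) | ··b··> u23
  u23 = 0 | (0 + 0) | ((0 | 0)\{a} | (0 | 0) | 0\{a}) | ·
Q's transition system — 24 states:
  v0 = a.a.(b.0 | (0 + 0)) | ((0 | 0)\{a} | b.(0 | 0) | a.(b.0)\{a}) | ··a··> v1, ··a··> v2, ··b··> v3
  v1 = a.(b.0 | (0 + 0)) | ((0 | 0)\{a} | b.(0 | 0) | a.(b.0)\{a}) | ··a··> v4, ··a··> v5, ··b··> v6
  v2 = a.a.(b.0 | (0 + 0)) | ((0 | 0)\{a} | b.(0 | 0) | (b.0)\{a}) | ··a··> v4, ··b··> v7, ··b··> v8
  v3 = a.a.(b.0 | (0 + 0)) | ((0 | 0)\{a} | (0 | 0) | a.(b.0)\{a}) | ··a··> v6, ··a··> v7
  v4 = a.(b.0 | (0 + 0)) | ((0 | 0)\{a} | b.(0 | 0) | (b.0)\{a}) | ··a··> v9, ··b··> v10, ··b··> v11
  v5 = b.0 | (0 + 0) | ((0 | 0)\{a} | b.(0 | 0) | a.(b.0)\{a}) | ··a··> v9, ··b··> v12, ··b··> v13
  v6 = a.(b.0 | (0 + 0)) | ((0 | 0)\{a} | (0 | 0) | a.(b.0)\{a}) | ··a··> v10, ··a··> v13
  v7 = a.a.(b.0 | (0 + 0)) | ((0 | 0)\{a} | (0 | 0) | (b.0)\{a}) | ··a··> v10, ··b··> v14
  v8 = a.a.(b.0 | (0 + 0)) | ((0 | 0)\{a} | b.(0 | 0) | 0\{a}) | ··a··> v11, ··b··> v14
  v9 = b.0 | (0 + 0) | ((0 | 0)\{a} | b.(0 | 0) | (b.0)\{a}) | ··b··> v15, ··b··> v16, ··b··> v17
  v10 = a.(b.0 | (0 + 0)) | ((0 | 0)\{a} | (0 | 0) | (b.0)\{a}) | ··a··> v16, ··b··> v18
  v11 = a.(b.0 | (0 + 0)) | ((0 | 0)\{a} | b.(0 | 0) | 0\{a}) | ··a··> v17, ··b··> v18
  v12 = 0 | (0 + 0) | ((0 | 0)\{a} | b.(0 | 0) | a.(b.0)\{a}) | ··a··> v15, ··b··> v19
  v13 = b.0 | (0 + 0) | ((0 | 0)\{a} | (0 | 0) | a.(b.0)\{a}) | ··a··> v16, ··b··> v19
  v14 = a.a.(b.0 | (0 + 0)) | ((0 | 0)\{a} | (0 | 0) | 0\{a}) | ··a··> v18
  v15 = 0 | (0 + 0) | ((0 | 0)\{a} | b.(0 | 0) | (b.0)\{a}) | ··b··> v20, ··b··> v21
  v16 = b.0 | (0 + 0) | ((0 | 0)\{a} | (0 | 0) | (b.0)\{a}) | ··b··> v20, ··b··> v22
  v17 = b.0 | (0 + 0) | ((0 | 0)\{a} | b.(0 | 0) | 0\{a}) | ··b··> v21, ··b··> v22
  v18 = a.(b.0 | (0 + 0)) | ((0 | 0)\{a} | (0 | 0) | 0\{a}) | ··a··> v22
  v19 = 0 | (0 + 0) | ((0 | 0)\{a} | (0 | 0) | a.(b.0)\{a}) | ··a··> v20
  v20 = 0 | (0 + 0) | ((0 | 0)\{a} | (0 | 0) | (b.0)\{a}) | ··b··> v23
  v21 = 0 | (0 + 0) | ((0 | 0)\{a} | b.(0 | 0) | 0\{a}) | ··b··> v23
  v22 = b.0 | (0 + 0) | ((0 | 0)\{a} | (0 | 0) | 0\{a}) | ··b··> v23
  v23 = 0 | (0 + 0) | ((0 | 0)\{a} | (0 | 0) | 0\{a}) | ·
Executing abbb from P (initial set {u0}):
  [1] a ⇒ {u1, u2}
  [2] b ⇒ {u5, u6, u7, u8}
  [3] b ⇒ {u12, u13, u14}
  [4] b ⇒ {u19}
  ✓ P
Executing abbb from Q (initial set {v0}):
  [1] a ⇒ {v1, v2}
  [2] b ⇒ {v6, v7, v8}
  [3] b ⇒ {v14}
  [4] b ⇒ ∅ (Q stuck)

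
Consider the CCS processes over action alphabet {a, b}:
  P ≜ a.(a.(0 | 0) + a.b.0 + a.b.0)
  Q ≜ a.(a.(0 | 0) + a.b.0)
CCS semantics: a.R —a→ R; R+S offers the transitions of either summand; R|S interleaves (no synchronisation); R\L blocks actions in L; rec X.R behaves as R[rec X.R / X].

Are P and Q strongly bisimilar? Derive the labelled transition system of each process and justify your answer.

LTS(P): 5 reachable states
  p0 = a.(a.(0 | 0) + a.b.0 + a.b.0) ⊢ —a→ p1
  p1 = a.(0 | 0) + a.b.0 + a.b.0 ⊢ —a→ p2, —a→ p3
  p2 = 0 | 0 ⊢ (no moves)
  p3 = b.0 ⊢ —b→ p4
  p4 = 0 ⊢ (no moves)
LTS(Q): 5 reachable states
  q0 = a.(a.(0 | 0) + a.b.0) ⊢ —a→ q1
  q1 = a.(0 | 0) + a.b.0 ⊢ —a→ q2, —a→ q3
  q2 = 0 | 0 ⊢ (no moves)
  q3 = b.0 ⊢ —b→ q4
  q4 = 0 ⊢ (no moves)
Partition-refinement fixed point:
  B0 = {p0, q0}
  B1 = {p1, q1}
  B2 = {p2, p4, q2, q4}
  B3 = {p3, q3}
p0 ∈ B0, q0 ∈ B0 → same block

YES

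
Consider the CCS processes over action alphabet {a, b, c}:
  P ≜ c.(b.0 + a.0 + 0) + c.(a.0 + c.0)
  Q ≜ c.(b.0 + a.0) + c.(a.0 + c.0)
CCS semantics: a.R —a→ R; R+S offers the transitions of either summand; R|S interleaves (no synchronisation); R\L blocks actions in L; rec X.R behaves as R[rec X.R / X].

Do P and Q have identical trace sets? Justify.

YES

Reachable graph of P (4 states):
  m0 = c.(b.0 + a.0 + 0) + c.(a.0 + c.0) :: —c→ m1, —c→ m2
  m1 = a.0 + c.0 :: —a→ m3, —c→ m3
  m2 = b.0 + a.0 + 0 :: —a→ m3, —b→ m3
  m3 = 0 :: ·
Reachable graph of Q (4 states):
  n0 = c.(b.0 + a.0) + c.(a.0 + c.0) :: —c→ n1, —c→ n2
  n1 = a.0 + c.0 :: —a→ n3, —c→ n3
  n2 = b.0 + a.0 :: —a→ n3, —b→ n3
  n3 = 0 :: ·
Bisimilarity quotient blocks:
  B0 = {m0, n0}
  B1 = {m1, n1}
  B2 = {m3, n3}
  B3 = {m2, n2}
m0 ∈ B0, n0 ∈ B0 → same block
Bisimilar ⇒ trace-equivalent.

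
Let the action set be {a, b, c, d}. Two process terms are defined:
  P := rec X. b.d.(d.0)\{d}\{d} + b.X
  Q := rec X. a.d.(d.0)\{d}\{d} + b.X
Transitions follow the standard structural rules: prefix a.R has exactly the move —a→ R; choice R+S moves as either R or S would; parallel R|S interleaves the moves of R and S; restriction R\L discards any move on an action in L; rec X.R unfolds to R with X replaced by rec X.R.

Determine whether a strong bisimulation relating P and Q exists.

LTS(P): 3 reachable states
  m0 = rec X. b.d.(d.0)\{d}\{d} + b.X | -b-> m0, -b-> m1
  m1 = d.(d.0)\{d}\{d} | -d-> m2
  m2 = (d.0)\{d}\{d} | (no moves)
LTS(Q): 3 reachable states
  n0 = rec X. a.d.(d.0)\{d}\{d} + b.X | -a-> n1, -b-> n0
  n1 = d.(d.0)\{d}\{d} | -d-> n2
  n2 = (d.0)\{d}\{d} | (no moves)
Partition-refinement fixed point:
  B0 = {m0}
  B1 = {m1, n1}
  B2 = {m2, n2}
  B3 = {n0}
m0 ∈ B0, n0 ∈ B3 → different blocks

P ≁ Q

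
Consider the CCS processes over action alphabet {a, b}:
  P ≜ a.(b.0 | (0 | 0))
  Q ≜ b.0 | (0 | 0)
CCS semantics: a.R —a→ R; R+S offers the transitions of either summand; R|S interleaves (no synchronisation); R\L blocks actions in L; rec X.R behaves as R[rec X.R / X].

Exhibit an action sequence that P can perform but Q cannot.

Reachable graph of P (3 states):
  u0 = a.(b.0 | (0 | 0)) | -a-> u1
  u1 = b.0 | (0 | 0) | -b-> u2
  u2 = 0 | (0 | 0) | deadlocked
Reachable graph of Q (2 states):
  v0 = b.0 | (0 | 0) | -b-> v1
  v1 = 0 | (0 | 0) | deadlocked
Executing a from P (initial set {u0}):
  step 1 (a): {u1}
  ✓ P
Executing a from Q (initial set {v0}):
  step 1 (a): ∅  — Q cannot continue

a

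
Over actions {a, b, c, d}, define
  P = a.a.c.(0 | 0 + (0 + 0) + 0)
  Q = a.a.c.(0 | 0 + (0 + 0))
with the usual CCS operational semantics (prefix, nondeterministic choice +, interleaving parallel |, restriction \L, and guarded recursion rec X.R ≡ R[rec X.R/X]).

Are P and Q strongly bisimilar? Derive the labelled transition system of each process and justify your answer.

Reachable graph of P (4 states):
  m0 = a.a.c.(0 | 0 + (0 + 0) + 0) has moves -a-> m1
  m1 = a.c.(0 | 0 + (0 + 0) + 0) has moves -a-> m2
  m2 = c.(0 | 0 + (0 + 0) + 0) has moves -c-> m3
  m3 = 0 | 0 + (0 + 0) + 0 has moves ·
Reachable graph of Q (4 states):
  n0 = a.a.c.(0 | 0 + (0 + 0)) has moves -a-> n1
  n1 = a.c.(0 | 0 + (0 + 0)) has moves -a-> n2
  n2 = c.(0 | 0 + (0 + 0)) has moves -c-> n3
  n3 = 0 | 0 + (0 + 0) has moves ·
Coarsest stable partition (strong bisimilarity classes):
  B0 = {m0, n0}
  B1 = {m1, n1}
  B2 = {m2, n2}
  B3 = {m3, n3}
m0 ∈ B0, n0 ∈ B0 → same block

P ~ Q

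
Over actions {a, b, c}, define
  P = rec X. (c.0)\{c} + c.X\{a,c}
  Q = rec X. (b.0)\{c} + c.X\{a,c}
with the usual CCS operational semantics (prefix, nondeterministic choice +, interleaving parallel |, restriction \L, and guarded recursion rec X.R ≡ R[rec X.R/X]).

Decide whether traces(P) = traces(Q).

LTS(P): 2 reachable states
  s0 = rec X. (c.0)\{c} + c.X\{a,c} has moves ··c··> s1
  s1 = (rec X. (c.0)\{c} + c.X\{a,c})\{a,c} has moves (no moves)
LTS(Q): 4 reachable states
  t0 = rec X. (b.0)\{c} + c.X\{a,c} has moves ··b··> t1, ··c··> t2
  t1 = 0\{c} has moves (no moves)
  t2 = (rec X. (b.0)\{c} + c.X\{a,c})\{a,c} has moves ··b··> t3
  t3 = 0\{c}\{a,c} has moves (no moves)
Run σ = ⟨b⟩ on Q: start {t0}
  after b @ step 1: {t1}
  ✓ Q
Run σ = ⟨b⟩ on P: start {s0}
  after b @ step 1: ∅ (P stuck)

traces(P) ≠ traces(Q) — witness ⟨b⟩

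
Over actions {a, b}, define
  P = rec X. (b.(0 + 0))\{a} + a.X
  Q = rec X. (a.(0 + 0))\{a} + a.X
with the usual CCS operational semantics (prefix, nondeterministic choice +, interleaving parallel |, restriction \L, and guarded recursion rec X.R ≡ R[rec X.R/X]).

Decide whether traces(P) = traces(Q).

P's transition system — 2 states:
  u0 = rec X. (b.(0 + 0))\{a} + a.X | —a→ u0, —b→ u1
  u1 = (0 + 0)\{a} | stopped
Q's transition system — 1 states:
  v0 = rec X. (a.(0 + 0))\{a} + a.X | —a→ v0
Trace ⟨b⟩ through P, begin at {u0}:
  step 1 (b): {u1}
  P completes σ.
Trace ⟨b⟩ through Q, begin at {v0}:
  step 1 (b): ∅ (Q stuck)

NO — witness ⟨b⟩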